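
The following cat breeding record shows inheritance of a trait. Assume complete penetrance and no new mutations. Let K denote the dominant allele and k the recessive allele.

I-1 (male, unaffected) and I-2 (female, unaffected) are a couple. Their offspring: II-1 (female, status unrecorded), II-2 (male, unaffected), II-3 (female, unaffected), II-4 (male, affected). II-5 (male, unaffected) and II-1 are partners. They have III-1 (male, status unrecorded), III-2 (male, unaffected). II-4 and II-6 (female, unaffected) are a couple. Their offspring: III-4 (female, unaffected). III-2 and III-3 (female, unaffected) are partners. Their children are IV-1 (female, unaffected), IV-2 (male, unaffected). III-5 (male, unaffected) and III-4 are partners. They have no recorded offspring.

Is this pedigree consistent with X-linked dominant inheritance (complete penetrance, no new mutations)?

No

Under X-linked dominant, II-4 (affected, male) cannot arise from I-1 (unaffected) × I-2 (unaffected).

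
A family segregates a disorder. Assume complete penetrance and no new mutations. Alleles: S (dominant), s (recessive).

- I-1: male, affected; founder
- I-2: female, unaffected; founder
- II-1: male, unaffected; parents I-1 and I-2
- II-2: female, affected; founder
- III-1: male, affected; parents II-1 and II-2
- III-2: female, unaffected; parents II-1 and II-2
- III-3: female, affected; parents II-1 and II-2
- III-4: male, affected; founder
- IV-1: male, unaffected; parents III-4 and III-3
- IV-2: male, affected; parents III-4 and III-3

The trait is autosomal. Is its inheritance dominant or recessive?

III-4 and III-3 are both affected yet have an unaffected child IV-1. Under a recessive model two affected parents are homozygous and every child would be affected, so the trait cannot be recessive.

dominant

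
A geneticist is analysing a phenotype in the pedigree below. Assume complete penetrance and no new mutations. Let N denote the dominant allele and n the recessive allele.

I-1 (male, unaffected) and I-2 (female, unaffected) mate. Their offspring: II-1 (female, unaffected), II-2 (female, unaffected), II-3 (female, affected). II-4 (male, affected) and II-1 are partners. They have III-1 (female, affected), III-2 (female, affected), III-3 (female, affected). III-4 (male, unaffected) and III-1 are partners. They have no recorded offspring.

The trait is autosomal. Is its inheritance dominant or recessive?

I-1 and I-2 are both unaffected yet have an affected child II-3. Under dominance, an affected child requires at least one affected parent, so the trait cannot be dominant.

recessive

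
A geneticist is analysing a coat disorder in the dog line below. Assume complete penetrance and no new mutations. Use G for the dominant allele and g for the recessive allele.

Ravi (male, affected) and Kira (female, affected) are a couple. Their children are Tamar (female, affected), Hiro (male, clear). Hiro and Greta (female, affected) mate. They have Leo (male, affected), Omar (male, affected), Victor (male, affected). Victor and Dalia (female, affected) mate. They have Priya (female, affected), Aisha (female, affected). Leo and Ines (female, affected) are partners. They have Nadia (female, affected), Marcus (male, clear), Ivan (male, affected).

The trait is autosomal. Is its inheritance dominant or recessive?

dominant

Ravi and Kira are both affected yet have a clear child Hiro. Under a recessive model two affected parents are homozygous and every child would be affected, so the trait cannot be recessive.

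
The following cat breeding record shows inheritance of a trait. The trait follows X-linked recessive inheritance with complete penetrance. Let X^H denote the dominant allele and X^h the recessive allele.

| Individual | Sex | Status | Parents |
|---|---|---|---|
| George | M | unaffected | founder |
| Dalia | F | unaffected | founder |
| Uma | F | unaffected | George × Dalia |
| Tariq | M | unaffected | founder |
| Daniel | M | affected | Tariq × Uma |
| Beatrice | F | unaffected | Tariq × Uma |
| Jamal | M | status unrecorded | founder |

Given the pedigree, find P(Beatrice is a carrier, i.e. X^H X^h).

1/2

Tariq is unaffected, so Tariq is X^H Y.
Uma is unaffected so carries H and passed h to Daniel (X^h Y), so Uma is X^H X^h.
Their cross gives offspring ratios 1/2 X^H X^H : 1/2 X^H X^h. Conditioning on Beatrice being unaffected, P(X^H X^h) = 1/2 / 1 = 1/2.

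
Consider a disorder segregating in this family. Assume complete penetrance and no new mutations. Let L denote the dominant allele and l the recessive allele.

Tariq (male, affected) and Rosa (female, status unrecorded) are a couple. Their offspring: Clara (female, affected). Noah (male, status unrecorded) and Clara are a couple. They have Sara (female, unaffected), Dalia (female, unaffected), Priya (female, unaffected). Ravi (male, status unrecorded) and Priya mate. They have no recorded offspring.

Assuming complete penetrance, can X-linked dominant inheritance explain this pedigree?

Yes

A consistent assignment under X-linked dominant exists: Tariq X^L Y, Rosa X^L X^l, Clara X^L X^l, Noah X^l Y, Sara X^l X^l, Dalia X^l X^l, Priya X^l X^l, Ravi X^L Y.
In this assignment every recorded phenotype matches its genotype and every non-founder's genotype is obtainable from its parents' genotypes, so the pedigree is consistent.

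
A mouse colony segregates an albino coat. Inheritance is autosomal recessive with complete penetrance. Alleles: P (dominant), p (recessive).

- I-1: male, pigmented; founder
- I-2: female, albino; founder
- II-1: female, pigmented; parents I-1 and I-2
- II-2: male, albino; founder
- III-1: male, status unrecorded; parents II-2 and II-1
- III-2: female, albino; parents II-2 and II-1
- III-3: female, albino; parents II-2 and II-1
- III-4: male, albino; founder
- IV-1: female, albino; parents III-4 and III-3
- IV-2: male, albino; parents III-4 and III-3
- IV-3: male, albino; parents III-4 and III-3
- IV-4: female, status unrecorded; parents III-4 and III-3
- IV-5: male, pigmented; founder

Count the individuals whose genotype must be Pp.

Obligate heterozygotes: II-1 is pigmented so carries P and received p from I-2 (pp), so II-1 is Pp.
Every other individual is either homozygous by phenotype or has at least one consistent homozygous assignment, so the count is 1.

1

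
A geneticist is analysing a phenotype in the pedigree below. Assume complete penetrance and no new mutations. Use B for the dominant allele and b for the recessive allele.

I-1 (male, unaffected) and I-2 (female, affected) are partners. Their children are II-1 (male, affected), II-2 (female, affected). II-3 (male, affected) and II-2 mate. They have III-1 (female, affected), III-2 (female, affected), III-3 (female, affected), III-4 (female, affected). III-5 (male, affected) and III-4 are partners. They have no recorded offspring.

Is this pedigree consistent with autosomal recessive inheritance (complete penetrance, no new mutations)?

Yes

A consistent assignment under autosomal recessive exists: I-1 Bb, I-2 bb, II-1 bb, II-2 bb, II-3 bb, III-1 bb, III-2 bb, III-3 bb, III-4 bb, III-5 bb.
In this assignment every recorded phenotype matches its genotype and every non-founder's genotype is obtainable from its parents' genotypes, so the pedigree is consistent.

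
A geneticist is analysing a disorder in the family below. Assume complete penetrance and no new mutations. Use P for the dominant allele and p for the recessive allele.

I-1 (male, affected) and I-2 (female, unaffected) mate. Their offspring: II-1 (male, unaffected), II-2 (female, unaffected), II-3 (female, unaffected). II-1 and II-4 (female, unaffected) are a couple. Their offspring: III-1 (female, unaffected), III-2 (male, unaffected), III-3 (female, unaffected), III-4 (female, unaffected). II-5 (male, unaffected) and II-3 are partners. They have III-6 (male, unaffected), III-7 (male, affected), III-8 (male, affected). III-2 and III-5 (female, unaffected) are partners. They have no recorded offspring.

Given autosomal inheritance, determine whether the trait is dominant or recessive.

recessive

II-5 and II-3 are both unaffected yet have an affected child III-7. Under dominance, an affected child requires at least one affected parent, so the trait cannot be dominant.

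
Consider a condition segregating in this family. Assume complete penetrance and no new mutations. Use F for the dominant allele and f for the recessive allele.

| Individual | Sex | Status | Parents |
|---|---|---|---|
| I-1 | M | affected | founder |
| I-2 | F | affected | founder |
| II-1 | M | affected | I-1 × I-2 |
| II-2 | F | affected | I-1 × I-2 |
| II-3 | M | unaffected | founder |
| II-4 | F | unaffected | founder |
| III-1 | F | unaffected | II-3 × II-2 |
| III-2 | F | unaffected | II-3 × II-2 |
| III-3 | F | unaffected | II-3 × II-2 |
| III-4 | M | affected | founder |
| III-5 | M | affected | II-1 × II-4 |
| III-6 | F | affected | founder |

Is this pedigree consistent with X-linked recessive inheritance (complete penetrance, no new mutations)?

Yes

A consistent assignment under X-linked recessive exists: I-1 X^f Y, I-2 X^f X^f, II-1 X^f Y, II-2 X^f X^f, II-3 X^F Y, II-4 X^F X^f, III-1 X^F X^f, III-2 X^F X^f, III-3 X^F X^f, III-4 X^f Y, III-5 X^f Y, III-6 X^f X^f.
In this assignment every recorded phenotype matches its genotype and every non-founder's genotype is obtainable from its parents' genotypes, so the pedigree is consistent.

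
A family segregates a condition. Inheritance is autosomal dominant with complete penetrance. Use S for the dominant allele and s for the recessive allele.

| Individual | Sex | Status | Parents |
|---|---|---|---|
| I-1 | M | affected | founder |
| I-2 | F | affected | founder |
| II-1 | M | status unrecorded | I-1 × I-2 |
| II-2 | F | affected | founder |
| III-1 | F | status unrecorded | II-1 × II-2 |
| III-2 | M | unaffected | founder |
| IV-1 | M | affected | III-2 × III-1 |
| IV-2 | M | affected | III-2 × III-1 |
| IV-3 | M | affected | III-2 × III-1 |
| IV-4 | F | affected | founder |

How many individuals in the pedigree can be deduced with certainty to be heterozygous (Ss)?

Obligate heterozygotes: IV-1 is affected so carries S and received s from III-2 (ss), so IV-1 is Ss; IV-2 is affected so carries S and received s from III-2 (ss), so IV-2 is Ss; IV-3 is affected so carries S and received s from III-2 (ss), so IV-3 is Ss.
Every other individual is either homozygous by phenotype or has at least one consistent homozygous assignment, so the count is 3.

3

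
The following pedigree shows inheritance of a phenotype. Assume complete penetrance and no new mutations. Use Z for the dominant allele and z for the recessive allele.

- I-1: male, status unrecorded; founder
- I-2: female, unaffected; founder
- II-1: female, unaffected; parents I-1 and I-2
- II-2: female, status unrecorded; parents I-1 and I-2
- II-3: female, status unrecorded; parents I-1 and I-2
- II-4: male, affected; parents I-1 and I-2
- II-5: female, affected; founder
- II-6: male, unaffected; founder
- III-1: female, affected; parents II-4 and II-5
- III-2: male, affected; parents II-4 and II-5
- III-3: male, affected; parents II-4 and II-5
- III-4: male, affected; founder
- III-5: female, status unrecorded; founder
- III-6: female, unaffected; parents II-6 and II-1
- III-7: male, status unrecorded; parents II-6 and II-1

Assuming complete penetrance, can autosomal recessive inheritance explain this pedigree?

Yes

A consistent assignment under autosomal recessive exists: I-1 Zz, I-2 Zz, II-1 ZZ, II-2 ZZ, II-3 ZZ, II-4 zz, II-5 zz, II-6 ZZ, III-1 zz, III-2 zz, III-3 zz, III-4 zz, III-5 ZZ, III-6 ZZ, III-7 ZZ.
In this assignment every recorded phenotype matches its genotype and every non-founder's genotype is obtainable from its parents' genotypes, so the pedigree is consistent.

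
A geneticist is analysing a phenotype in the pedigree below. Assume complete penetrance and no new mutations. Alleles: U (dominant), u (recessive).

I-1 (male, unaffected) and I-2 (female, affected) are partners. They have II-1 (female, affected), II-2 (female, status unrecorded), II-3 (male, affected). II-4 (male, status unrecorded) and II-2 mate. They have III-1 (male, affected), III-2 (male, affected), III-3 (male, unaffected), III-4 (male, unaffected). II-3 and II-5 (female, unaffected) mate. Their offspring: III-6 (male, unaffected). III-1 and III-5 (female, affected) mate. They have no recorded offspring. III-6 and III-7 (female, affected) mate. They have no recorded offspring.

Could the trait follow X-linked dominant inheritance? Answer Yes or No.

Yes

A consistent assignment under X-linked dominant exists: I-1 X^u Y, I-2 X^U X^U, II-1 X^U X^u, II-2 X^U X^u, II-3 X^U Y, II-4 X^U Y, II-5 X^u X^u, III-1 X^U Y, III-2 X^U Y, III-3 X^u Y, III-4 X^u Y, III-5 X^U X^U, III-6 X^u Y, III-7 X^U X^U.
In this assignment every recorded phenotype matches its genotype and every non-founder's genotype is obtainable from its parents' genotypes, so the pedigree is consistent.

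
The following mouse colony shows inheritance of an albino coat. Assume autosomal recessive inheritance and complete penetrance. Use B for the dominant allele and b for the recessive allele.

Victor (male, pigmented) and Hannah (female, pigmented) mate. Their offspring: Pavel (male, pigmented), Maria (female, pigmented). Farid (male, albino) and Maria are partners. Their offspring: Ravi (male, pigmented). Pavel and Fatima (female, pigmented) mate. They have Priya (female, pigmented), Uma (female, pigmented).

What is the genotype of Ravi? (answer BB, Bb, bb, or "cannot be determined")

From phenotype alone, Ravi is BB or Bb.
Ravi is pigmented so carries B and received b from Farid (bb), so Ravi is Bb.

Bb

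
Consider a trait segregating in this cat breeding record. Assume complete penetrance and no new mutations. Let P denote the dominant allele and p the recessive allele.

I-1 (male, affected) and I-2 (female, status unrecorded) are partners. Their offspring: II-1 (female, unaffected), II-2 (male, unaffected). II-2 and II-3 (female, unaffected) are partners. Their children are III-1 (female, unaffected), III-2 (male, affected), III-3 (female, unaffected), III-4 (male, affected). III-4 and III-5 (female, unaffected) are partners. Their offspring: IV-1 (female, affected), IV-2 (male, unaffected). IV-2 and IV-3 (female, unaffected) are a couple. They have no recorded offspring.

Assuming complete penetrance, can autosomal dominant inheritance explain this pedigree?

Under autosomal dominant, III-2 (affected, male) cannot arise from II-2 (unaffected) × II-3 (unaffected).

No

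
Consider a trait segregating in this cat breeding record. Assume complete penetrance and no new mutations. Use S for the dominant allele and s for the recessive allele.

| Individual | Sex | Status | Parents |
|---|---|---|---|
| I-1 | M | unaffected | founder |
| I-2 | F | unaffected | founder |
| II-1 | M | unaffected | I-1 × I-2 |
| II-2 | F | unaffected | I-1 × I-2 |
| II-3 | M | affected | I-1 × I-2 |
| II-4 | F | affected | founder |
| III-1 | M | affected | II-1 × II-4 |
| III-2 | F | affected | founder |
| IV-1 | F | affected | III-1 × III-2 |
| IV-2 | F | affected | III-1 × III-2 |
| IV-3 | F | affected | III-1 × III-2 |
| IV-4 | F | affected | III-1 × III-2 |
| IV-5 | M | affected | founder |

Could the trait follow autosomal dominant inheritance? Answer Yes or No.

Under autosomal dominant, II-3 (affected, male) cannot arise from I-1 (unaffected) × I-2 (unaffected).

No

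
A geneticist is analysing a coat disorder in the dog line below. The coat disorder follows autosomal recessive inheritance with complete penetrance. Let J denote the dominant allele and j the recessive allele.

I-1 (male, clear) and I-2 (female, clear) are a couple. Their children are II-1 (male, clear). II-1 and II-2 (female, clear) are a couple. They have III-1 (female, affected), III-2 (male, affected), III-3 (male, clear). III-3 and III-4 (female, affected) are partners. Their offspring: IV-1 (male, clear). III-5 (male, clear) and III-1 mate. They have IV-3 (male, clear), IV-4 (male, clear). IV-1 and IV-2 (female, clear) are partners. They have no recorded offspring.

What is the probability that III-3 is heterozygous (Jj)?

1/2

II-1 is clear so carries J and passed j to III-1 (jj), so II-1 is Jj.
II-2 is clear so carries J and passed j to III-1 (jj), so II-2 is Jj.
Their cross gives offspring ratios 1/4 JJ : 1/2 Jj : 1/4 jj. Conditioning on III-3 being clear, P(Jj) = 1/2 / 3/4 = 2/3 before taking III-3's own offspring into account.
III-4 is affected, so III-4 is jj.
Now use III-3's offspring. Probability of each recorded status — clear son IV-1: 1/2 if III-3 is Jj, 1 if JJ.
Bayes: P(Jj) = 2/3·1/2 / (2/3·1/2 + 1/3·1) = 1/2.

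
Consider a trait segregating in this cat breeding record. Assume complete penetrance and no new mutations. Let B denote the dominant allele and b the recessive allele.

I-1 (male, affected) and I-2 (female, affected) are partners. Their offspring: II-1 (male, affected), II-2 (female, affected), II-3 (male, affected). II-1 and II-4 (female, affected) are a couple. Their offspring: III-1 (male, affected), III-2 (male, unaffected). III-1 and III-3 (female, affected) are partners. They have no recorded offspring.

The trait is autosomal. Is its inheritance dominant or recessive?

dominant

II-1 and II-4 are both affected yet have an unaffected child III-2. Under a recessive model two affected parents are homozygous and every child would be affected, so the trait cannot be recessive.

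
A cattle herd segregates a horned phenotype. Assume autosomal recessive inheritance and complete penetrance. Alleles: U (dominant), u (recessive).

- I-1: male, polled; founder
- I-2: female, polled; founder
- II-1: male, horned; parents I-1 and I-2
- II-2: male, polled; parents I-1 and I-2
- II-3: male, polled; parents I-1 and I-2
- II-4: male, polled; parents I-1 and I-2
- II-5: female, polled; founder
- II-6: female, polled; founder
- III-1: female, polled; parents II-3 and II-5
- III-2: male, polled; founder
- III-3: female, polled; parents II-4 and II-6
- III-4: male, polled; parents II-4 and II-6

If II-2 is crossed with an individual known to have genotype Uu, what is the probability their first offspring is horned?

I-1 is polled so carries U and passed u to II-1 (uu), so I-1 is Uu.
I-2 is polled so carries U and passed u to II-1 (uu), so I-2 is Uu.
II-2 is a polled offspring of I-1 (Uu) × I-2 (Uu), whose cross gives 1/4 UU : 1/2 Uu : 1/4 uu; conditioning on being polled, II-2 is UU with probability 1/3, Uu with probability 2/3.
Summing over parental genotype combinations, P(offspring is horned) = 2/3·1/4 = 1/6.

1/6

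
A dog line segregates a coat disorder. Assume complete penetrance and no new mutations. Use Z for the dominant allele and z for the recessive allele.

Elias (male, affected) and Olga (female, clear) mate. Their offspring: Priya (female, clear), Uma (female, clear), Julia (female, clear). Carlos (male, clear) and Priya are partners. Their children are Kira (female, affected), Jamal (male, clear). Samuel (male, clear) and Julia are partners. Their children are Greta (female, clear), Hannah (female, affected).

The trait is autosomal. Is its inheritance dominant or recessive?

Carlos and Priya are both clear yet have an affected child Kira. Under dominance, an affected child requires at least one affected parent, so the trait cannot be dominant.

recessive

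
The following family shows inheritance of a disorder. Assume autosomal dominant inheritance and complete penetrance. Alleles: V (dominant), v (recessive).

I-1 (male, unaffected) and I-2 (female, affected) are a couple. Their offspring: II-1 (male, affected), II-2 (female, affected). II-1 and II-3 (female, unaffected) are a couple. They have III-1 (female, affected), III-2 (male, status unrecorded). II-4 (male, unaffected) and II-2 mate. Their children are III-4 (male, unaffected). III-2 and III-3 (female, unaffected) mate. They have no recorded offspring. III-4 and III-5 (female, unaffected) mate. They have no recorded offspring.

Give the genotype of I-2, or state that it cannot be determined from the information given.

I-2's phenotype allows VV or Vv, and no parent or child forces a single allele at both positions; consistent genotype assignments exist with I-2 as VV or Vv.

cannot be determined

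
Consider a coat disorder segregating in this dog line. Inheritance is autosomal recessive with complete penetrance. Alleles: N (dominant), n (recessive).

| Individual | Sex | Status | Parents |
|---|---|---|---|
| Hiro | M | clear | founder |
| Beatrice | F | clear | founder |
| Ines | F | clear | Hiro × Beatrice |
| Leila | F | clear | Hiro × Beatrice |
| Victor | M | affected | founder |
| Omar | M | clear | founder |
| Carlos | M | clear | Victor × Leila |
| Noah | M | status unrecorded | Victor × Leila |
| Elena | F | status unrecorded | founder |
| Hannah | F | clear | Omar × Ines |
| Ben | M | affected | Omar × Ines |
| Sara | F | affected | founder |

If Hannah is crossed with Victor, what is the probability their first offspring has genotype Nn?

Omar is clear so carries N and passed n to Ben (nn), so Omar is Nn.
Ines is clear so carries N and passed n to Ben (nn), so Ines is Nn.
Hannah is a clear offspring of Omar (Nn) × Ines (Nn), whose cross gives 1/4 NN : 1/2 Nn : 1/4 nn; conditioning on being clear, Hannah is NN with probability 1/3, Nn with probability 2/3.
Victor is affected, so Victor is nn.
Summing over parental genotype combinations, P(offspring has genotype Nn) = 1/3·1 + 2/3·1/2 = 2/3.

2/3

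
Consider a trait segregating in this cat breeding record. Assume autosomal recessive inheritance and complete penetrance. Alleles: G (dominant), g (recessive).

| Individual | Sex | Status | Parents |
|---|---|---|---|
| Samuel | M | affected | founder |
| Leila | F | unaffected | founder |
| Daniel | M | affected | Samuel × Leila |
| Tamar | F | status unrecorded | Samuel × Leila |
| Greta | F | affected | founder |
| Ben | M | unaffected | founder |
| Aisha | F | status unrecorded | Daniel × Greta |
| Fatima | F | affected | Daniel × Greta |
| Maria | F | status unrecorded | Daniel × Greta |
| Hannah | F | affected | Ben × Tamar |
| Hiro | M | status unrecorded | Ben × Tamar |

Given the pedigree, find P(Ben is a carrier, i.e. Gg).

Ben is unaffected so carries G and passed g to Hannah (gg), so Ben is Gg, giving P(Gg) = 1.

1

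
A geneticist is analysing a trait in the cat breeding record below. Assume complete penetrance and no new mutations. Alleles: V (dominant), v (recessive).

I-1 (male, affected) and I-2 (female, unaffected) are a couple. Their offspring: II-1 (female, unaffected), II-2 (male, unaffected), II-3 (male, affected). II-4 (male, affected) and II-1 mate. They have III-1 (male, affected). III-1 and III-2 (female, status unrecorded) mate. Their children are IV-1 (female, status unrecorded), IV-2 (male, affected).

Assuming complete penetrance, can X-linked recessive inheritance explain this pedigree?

Yes

A consistent assignment under X-linked recessive exists: I-1 X^v Y, I-2 X^V X^v, II-1 X^V X^v, II-2 X^V Y, II-3 X^v Y, II-4 X^v Y, III-1 X^v Y, III-2 X^V X^v, IV-1 X^V X^v, IV-2 X^v Y.
In this assignment every recorded phenotype matches its genotype and every non-founder's genotype is obtainable from its parents' genotypes, so the pedigree is consistent.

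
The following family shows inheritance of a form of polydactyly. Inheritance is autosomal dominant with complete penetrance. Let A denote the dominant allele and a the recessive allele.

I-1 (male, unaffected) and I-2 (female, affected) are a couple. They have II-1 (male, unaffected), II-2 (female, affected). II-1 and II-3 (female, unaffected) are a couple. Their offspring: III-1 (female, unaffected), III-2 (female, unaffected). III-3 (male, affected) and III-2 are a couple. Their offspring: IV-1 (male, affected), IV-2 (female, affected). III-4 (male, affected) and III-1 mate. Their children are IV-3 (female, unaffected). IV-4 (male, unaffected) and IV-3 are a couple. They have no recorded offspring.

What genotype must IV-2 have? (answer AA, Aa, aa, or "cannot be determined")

Aa

From phenotype alone, IV-2 is AA or Aa.
IV-2 is affected so carries A and received a from III-2 (aa), so IV-2 is Aa.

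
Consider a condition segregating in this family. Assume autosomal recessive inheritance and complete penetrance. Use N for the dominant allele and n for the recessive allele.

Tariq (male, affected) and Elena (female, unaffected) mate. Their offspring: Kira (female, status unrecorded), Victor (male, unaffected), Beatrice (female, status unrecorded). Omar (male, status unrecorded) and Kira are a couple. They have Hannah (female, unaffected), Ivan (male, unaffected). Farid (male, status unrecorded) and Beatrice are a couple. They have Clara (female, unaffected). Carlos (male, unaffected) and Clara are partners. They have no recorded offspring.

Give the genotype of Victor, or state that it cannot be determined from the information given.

Nn

From phenotype alone, Victor is NN or Nn.
Victor is unaffected so carries N and received n from Tariq (nn), so Victor is Nn.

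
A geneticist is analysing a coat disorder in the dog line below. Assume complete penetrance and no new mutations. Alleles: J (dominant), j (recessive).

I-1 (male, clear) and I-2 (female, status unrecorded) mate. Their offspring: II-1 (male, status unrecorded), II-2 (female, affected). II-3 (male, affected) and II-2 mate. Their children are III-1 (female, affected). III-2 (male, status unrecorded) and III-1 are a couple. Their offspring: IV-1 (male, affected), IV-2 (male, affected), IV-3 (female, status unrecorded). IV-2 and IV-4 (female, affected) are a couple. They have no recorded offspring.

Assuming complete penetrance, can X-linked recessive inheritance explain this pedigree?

Under X-linked recessive, II-2 (affected, female) cannot arise from I-1 (clear) × I-2 (unrecorded).

No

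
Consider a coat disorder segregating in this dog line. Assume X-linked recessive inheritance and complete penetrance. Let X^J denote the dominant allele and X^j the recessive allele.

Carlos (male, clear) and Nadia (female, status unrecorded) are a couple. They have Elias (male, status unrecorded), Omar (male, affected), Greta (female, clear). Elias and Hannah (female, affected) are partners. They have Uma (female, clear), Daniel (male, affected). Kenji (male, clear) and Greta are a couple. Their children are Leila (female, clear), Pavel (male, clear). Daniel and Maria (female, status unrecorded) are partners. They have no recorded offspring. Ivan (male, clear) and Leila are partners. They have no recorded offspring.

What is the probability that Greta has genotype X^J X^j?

1/3

Carlos is clear, so Carlos is X^J Y.
Nadia passed J to Elias (X^J Y) and passed j to Omar (X^j Y), so Nadia is X^J X^j.
Their cross gives offspring ratios 1/2 X^J X^J : 1/2 X^J X^j. Conditioning on Greta being clear, P(X^J X^j) = 1/2 / 1 = 1/2 before taking Greta's own offspring into account.
Kenji is clear, so Kenji is X^J Y.
Now use Greta's offspring. Probability of each recorded status — clear son Pavel: 1/2 if Greta is X^J X^j, 1 if X^J X^J. (Leila: equally likely either way, so uninformative.)
Bayes: P(X^J X^j) = 1/2·1/2 / (1/2·1/2 + 1/2·1) = 1/3.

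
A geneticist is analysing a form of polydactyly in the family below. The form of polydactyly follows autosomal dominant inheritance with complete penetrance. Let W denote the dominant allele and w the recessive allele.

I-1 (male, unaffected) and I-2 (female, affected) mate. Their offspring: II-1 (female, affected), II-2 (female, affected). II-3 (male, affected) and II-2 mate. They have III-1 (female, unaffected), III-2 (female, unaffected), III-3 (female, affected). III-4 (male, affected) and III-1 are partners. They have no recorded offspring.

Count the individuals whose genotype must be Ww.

3

Obligate heterozygotes: II-1 is affected so carries W and received w from I-1 (ww), so II-1 is Ww; II-2 is affected so carries W and received w from I-1 (ww), so II-2 is Ww; II-3 is affected so carries W and passed w to III-1 (ww), so II-3 is Ww.
Every other individual is either homozygous by phenotype or has at least one consistent homozygous assignment, so the count is 3.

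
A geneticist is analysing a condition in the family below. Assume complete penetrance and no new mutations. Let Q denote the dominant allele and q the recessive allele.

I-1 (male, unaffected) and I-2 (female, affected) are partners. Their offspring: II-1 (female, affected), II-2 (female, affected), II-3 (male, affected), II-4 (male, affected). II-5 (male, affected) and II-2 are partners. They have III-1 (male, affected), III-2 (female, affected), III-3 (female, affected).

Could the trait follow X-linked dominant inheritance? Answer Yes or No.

Yes

A consistent assignment under X-linked dominant exists: I-1 X^q Y, I-2 X^Q X^Q, II-1 X^Q X^q, II-2 X^Q X^q, II-3 X^Q Y, II-4 X^Q Y, II-5 X^Q Y, III-1 X^Q Y, III-2 X^Q X^Q, III-3 X^Q X^Q.
In this assignment every recorded phenotype matches its genotype and every non-founder's genotype is obtainable from its parents' genotypes, so the pedigree is consistent.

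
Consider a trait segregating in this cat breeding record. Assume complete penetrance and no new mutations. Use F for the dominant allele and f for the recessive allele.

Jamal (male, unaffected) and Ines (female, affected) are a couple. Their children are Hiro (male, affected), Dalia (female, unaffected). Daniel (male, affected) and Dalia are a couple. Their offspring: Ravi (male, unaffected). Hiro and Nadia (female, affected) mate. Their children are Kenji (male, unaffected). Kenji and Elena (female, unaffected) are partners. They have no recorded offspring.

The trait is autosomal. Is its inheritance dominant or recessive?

Hiro and Nadia are both affected yet have an unaffected child Kenji. Under a recessive model two affected parents are homozygous and every child would be affected, so the trait cannot be recessive.

dominant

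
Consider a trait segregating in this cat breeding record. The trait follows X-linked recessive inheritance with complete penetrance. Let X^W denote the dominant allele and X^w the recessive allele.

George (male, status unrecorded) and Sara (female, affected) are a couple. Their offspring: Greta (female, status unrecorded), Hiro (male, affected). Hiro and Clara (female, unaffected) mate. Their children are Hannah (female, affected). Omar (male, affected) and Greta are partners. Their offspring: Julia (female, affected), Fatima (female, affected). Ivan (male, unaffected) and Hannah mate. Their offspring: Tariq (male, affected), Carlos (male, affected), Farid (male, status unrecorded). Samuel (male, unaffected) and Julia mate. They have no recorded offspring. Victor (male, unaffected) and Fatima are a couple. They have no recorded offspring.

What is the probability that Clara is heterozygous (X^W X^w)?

1

Clara is unaffected so carries W and passed w to Hannah (X^w X^w), so Clara is X^W X^w, giving P(X^W X^w) = 1.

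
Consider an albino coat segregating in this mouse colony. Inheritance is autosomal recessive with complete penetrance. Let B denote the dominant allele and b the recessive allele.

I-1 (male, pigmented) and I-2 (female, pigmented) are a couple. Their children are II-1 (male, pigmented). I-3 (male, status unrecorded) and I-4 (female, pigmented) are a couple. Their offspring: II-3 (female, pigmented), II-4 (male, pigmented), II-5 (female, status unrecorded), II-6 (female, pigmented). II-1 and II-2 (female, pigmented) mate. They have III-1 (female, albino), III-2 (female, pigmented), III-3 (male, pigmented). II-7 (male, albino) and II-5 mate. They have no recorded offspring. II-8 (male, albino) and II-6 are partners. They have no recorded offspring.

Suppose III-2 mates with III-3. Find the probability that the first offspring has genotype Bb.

II-1 is pigmented so carries B and passed b to III-1 (bb), so II-1 is Bb.
II-2 is pigmented so carries B and passed b to III-1 (bb), so II-2 is Bb.
III-2 is a pigmented offspring of II-1 (Bb) × II-2 (Bb), whose cross gives 1/4 BB : 1/2 Bb : 1/4 bb; conditioning on being pigmented, III-2 is BB with probability 1/3, Bb with probability 2/3.
III-3 is a pigmented offspring of II-1 (Bb) × II-2 (Bb), whose cross gives 1/4 BB : 1/2 Bb : 1/4 bb; conditioning on being pigmented, III-3 is BB with probability 1/3, Bb with probability 2/3.
Summing over parental genotype combinations, P(offspring has genotype Bb) = 2/9·1/2 + 2/9·1/2 + 4/9·1/2 = 4/9.

4/9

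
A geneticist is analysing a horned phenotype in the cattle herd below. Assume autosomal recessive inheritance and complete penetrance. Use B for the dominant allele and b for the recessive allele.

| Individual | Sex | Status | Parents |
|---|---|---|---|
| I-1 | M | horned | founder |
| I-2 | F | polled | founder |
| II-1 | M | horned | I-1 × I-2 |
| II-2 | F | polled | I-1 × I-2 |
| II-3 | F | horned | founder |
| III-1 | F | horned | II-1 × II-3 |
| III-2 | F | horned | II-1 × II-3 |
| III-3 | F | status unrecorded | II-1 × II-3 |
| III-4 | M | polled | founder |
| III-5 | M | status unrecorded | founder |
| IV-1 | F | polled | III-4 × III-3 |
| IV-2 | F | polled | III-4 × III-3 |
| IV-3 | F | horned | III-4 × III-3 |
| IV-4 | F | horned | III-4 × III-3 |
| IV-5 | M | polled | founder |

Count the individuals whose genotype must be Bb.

5

Obligate heterozygotes: I-2 is polled so carries B and passed b to II-1 (bb), so I-2 is Bb; II-2 is polled so carries B and received b from I-1 (bb), so II-2 is Bb; III-4 is polled so carries B and passed b to IV-3 (bb), so III-4 is Bb; IV-1 is polled so carries B and received b from III-3 (bb), so IV-1 is Bb; IV-2 is polled so carries B and received b from III-3 (bb), so IV-2 is Bb.
Every other individual is either homozygous by phenotype or has at least one consistent homozygous assignment, so the count is 5.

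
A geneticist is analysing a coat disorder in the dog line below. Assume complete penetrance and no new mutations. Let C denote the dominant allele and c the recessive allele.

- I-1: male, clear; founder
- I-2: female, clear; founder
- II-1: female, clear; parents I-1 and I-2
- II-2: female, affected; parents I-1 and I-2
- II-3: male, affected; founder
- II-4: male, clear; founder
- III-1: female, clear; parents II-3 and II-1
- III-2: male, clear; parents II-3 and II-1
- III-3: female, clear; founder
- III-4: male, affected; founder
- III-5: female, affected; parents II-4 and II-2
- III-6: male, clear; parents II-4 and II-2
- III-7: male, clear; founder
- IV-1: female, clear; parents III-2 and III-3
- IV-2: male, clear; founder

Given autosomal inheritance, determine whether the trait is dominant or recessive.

I-1 and I-2 are both clear yet have an affected child II-2. Under dominance, an affected child requires at least one affected parent, so the trait cannot be dominant.

recessive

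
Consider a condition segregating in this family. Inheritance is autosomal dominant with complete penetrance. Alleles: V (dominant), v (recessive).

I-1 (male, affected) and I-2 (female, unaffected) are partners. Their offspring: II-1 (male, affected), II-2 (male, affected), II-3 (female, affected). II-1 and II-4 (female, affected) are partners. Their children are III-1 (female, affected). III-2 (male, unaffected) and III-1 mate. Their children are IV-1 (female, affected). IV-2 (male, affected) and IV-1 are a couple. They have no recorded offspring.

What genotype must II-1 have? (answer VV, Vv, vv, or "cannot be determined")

Vv

From phenotype alone, II-1 is VV or Vv.
II-1 is affected so carries V and received v from I-2 (vv), so II-1 is Vv.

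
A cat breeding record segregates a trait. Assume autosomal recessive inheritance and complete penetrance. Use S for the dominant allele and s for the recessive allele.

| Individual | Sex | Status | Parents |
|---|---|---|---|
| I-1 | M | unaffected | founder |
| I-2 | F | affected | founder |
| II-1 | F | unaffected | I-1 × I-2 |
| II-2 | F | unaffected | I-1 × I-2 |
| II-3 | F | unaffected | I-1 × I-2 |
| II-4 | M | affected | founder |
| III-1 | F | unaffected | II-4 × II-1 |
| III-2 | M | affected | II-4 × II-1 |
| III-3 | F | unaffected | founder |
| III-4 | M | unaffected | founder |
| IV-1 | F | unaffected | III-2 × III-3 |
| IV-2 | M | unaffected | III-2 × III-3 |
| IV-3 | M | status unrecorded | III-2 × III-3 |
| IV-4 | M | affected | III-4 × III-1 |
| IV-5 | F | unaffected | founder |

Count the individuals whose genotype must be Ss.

7

Obligate heterozygotes: II-1 is unaffected so carries S and received s from I-2 (ss), so II-1 is Ss; II-2 is unaffected so carries S and received s from I-2 (ss), so II-2 is Ss; II-3 is unaffected so carries S and received s from I-2 (ss), so II-3 is Ss; III-1 is unaffected so carries S and received s from II-4 (ss), so III-1 is Ss; III-4 is unaffected so carries S and passed s to IV-4 (ss), so III-4 is Ss; IV-1 is unaffected so carries S and received s from III-2 (ss), so IV-1 is Ss; IV-2 is unaffected so carries S and received s from III-2 (ss), so IV-2 is Ss.
Every other individual is either homozygous by phenotype or has at least one consistent homozygous assignment, so the count is 7.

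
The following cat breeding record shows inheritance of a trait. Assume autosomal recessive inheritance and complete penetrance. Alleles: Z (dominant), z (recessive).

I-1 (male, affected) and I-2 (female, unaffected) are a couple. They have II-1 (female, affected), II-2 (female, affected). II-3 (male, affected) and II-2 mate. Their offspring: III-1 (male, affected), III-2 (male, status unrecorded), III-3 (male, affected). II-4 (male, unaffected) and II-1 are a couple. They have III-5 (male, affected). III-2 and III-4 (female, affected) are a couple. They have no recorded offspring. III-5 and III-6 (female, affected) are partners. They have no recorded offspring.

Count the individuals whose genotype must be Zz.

2

Obligate heterozygotes: I-2 is unaffected so carries Z and passed z to II-1 (zz), so I-2 is Zz; II-4 is unaffected so carries Z and passed z to III-5 (zz), so II-4 is Zz.
Every other individual is either homozygous by phenotype or has at least one consistent homozygous assignment, so the count is 2.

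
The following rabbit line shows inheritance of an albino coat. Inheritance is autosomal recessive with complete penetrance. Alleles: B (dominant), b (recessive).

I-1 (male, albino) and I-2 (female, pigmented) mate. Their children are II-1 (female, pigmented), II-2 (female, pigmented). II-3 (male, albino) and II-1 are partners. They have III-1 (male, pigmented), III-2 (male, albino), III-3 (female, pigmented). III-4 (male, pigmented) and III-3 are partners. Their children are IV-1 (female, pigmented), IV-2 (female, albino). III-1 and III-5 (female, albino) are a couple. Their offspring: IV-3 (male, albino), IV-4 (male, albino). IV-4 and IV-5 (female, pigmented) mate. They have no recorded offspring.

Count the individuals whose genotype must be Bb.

Obligate heterozygotes: II-1 is pigmented so carries B and received b from I-1 (bb), so II-1 is Bb; II-2 is pigmented so carries B and received b from I-1 (bb), so II-2 is Bb; III-1 is pigmented so carries B and received b from II-3 (bb), so III-1 is Bb; III-3 is pigmented so carries B and received b from II-3 (bb), so III-3 is Bb; III-4 is pigmented so carries B and passed b to IV-2 (bb), so III-4 is Bb.
Every other individual is either homozygous by phenotype or has at least one consistent homozygous assignment, so the count is 5.

5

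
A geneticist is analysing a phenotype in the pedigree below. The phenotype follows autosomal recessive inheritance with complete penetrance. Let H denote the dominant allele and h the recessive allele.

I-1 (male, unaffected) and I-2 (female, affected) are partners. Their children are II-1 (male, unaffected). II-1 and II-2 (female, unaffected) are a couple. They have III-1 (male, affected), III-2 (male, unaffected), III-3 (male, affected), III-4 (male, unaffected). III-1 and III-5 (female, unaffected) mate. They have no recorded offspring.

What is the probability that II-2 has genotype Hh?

1

II-2 is unaffected so carries H and passed h to III-1 (hh), so II-2 is Hh, giving P(Hh) = 1.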